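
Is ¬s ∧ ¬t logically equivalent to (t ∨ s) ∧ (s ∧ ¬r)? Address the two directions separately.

Forward direction. This fails. Under r = F, t = F, s = F, the left side is true but the right side is false.

Converse. This fails. Under r = F, t = F, s = T, the left side is false but the right side is true.

Neither implication holds.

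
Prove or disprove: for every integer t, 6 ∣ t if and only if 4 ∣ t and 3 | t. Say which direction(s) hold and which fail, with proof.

(→) This fails: take t = 6. Certainly 6 ∣ 6, but 4 ∤ 6.

(←) Suppose 4 ∣ t and 3 ∣ t. Any common multiple of 4 and 3 is a multiple of their lcm; here gcd(4, 3) = 1, so lcm(4, 3) = 4·3 = 12, so 12 ∣ t. Since 6 ∣ 12, it follows that 6 ∣ t.

Only the converse holds.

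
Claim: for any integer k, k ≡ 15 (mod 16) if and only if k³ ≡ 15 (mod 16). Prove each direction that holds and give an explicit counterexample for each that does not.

(⇒) Suppose k ≡ 15 (mod 16). Write k = 16j + 15. Then (16j + 15)³ = 4096j³ + 11520j² + 10800j + 3375 = 16(256j³ + 720j² + 675j + 210) + 15, so k³ ≡ 15 (mod 16).

(⇐) Conversely, suppose k³ ≡ 15 (mod 16). The only residue r in {0, …, 15} with r³ ≡ 15 (mod 16) is r = 15, so k ≡ 15 (mod 16).

Both implications hold.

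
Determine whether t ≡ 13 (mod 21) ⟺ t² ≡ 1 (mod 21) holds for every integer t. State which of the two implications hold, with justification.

(←) This fails: take t = 1. Then 1² = 1 ≡ 1 (mod 21), yet 1 ≡ 1 (mod 21), not 13.

(→) Suppose t ≡ 13 (mod 21). Write t = 21j + 13. Then (21j + 13)² = 441j² + 546j + 169 = 21(21j² + 26j + 8) + 1, so t² ≡ 1 (mod 21).

The forward direction holds; the converse fails.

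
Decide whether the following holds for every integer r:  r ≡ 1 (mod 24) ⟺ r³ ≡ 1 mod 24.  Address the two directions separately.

Forward direction. Suppose r ≡ 1 (mod 24). Write r = 24j + 1. Then (24j + 1)³ = 13824j³ + 1728j² + 72j + 1 = 24(576j³ + 72j² + 3j) + 1, so r³ ≡ 1 (mod 24).

Converse. Suppose r³ ≡ 1 (mod 24). The only residue r in {0, …, 23} with r³ ≡ 1 (mod 24) is r = 1, so r ≡ 1 (mod 24).

Both directions hold; the statement is true.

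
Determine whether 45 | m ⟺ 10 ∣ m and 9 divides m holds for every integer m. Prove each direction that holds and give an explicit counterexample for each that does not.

(⟸) Suppose 10 ∣ m and 9 ∣ m. Any common multiple of 10 and 9 is a multiple of their lcm; here gcd(10, 9) = 1, so lcm(10, 9) = 10·9 = 90, so 90 ∣ m. Since 45 ∣ 90, it follows that 45 ∣ m.

(⟹) This fails: take m = 45. Certainly 45 ∣ 45, but 10 ∤ 45.

Only the reverse direction holds.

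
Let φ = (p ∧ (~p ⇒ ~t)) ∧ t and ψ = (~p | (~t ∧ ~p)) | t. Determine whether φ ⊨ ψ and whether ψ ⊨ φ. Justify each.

The forward direction holds; the converse fails.

(→) Assume the antecedent. If p is true, the antecedent forces (p = T, t = T), and (~p | (~t ∧ ~p)) | t holds there. If p is false, the antecedent cannot hold. Either way (~p | (~t ∧ ~p)) | t holds.

(←) This fails. Under p = F, t = F, the left side is false but the right side is true.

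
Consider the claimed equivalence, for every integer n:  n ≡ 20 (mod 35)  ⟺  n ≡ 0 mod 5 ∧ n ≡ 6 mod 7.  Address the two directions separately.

Equivalent; both directions hold.

[⇒] Suppose n ≡ 20 (mod 35); write n = 35j + 20. Since 5 ∣ 35, reducing mod 5 gives n ≡ 20 ≡ 0 (mod 5); since 7 ∣ 35, reducing mod 7 gives n ≡ 20 ≡ 6 (mod 7).

[⇐] Conversely, if n ≡ 0 (mod 5) and n ≡ 6 (mod 7), then by the Chinese remainder theorem n ≡ 20 (mod 35). This is exactly n ≡ 20 (mod 35).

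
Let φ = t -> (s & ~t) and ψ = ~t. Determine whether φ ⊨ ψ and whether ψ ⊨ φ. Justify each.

Forward direction. Assume the antecedent. If t is true, the antecedent cannot hold. If t is false, ~t reduces to true regardless of the other variables. Either way ~t holds.

Converse. Assume the antecedent. If t is true, the antecedent cannot hold. If t is false, t -> (s & ~t) reduces to true regardless of the other variables. Either way t -> (s & ~t) holds.

The biconditional holds.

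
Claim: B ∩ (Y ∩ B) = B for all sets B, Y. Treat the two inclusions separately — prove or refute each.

(⊆) holds; (⊇) fails.

(⟹) Let x ∈ B ∩ (Y ∩ B). Then x ∈ B ∩ Y, from which x ∈ B.

(⟸) This inclusion fails. Take B = {1}, Y = ∅; then 1 ∈ B but 1 ∉ B ∩ (Y ∩ B).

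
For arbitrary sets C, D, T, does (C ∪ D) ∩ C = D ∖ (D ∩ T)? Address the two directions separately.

(⊆) This inclusion fails. Take C = {1}, D = ∅, T = ∅; then 1 ∈ (C ∪ D) ∩ C but 1 ∉ D ∖ (D ∩ T).

(⊇) This inclusion fails. Take C = ∅, D = {1}, T = ∅; then 1 ∈ D ∖ (D ∩ T) but 1 ∉ (C ∪ D) ∩ C.

(⊆) fails and (⊇) fails.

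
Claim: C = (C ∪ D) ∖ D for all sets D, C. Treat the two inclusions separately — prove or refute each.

(⊆) This inclusion fails. Take D = {1}, C = {1}; then 1 ∈ C but 1 ∉ (C ∪ D) ∖ D.

(⊇) Let x ∈ (C ∪ D) ∖ D. Then x ∈ C and x ∉ D, from which x ∈ C.

(⊆) fails; (⊇) holds.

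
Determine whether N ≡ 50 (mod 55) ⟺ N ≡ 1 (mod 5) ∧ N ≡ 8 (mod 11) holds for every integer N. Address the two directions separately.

(⇒) fails and (⇐) fails.

Forward direction. This fails: N = 50 gives 50 ≡ 50 (mod 55) but 50 ≡ 0 (mod 5), so the conjunction on the right does not hold.

Converse. This fails: N = 41 satisfies both congruences on the right (41 ≡ 1 mod 5 and 41 ≡ 8 mod 11) yet 41 ≡ 41 (mod 55), not 50.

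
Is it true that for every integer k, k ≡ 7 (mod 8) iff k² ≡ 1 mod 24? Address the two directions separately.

(⟹) This fails: take k = 15. Then 15 ≡ 7 (mod 8), but 15² = 225 ≡ 9 (mod 24), not 1.

(⟸) This fails: take k = 1. Then 1² = 1 ≡ 1 (mod 24), yet 1 ≡ 1 (mod 8), not 7.

(⇒) fails and (⇐) fails.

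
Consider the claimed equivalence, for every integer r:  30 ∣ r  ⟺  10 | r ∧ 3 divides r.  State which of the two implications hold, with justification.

Forward direction. If 30 ∣ r, write r = 30q. Since 30 = 3·10, r = 10·(3q), so 10 ∣ r; and since 30 = 10·3, r = 3·(10q), so 3 ∣ r.

Converse. Suppose 10 ∣ r and 3 ∣ r. Any common multiple of 10 and 3 is a multiple of their lcm; here gcd(10, 3) = 1, so lcm(10, 3) = 10·3 = 30, so 30 ∣ r.

The biconditional holds.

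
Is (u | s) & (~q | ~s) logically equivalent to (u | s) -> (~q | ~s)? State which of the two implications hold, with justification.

(←) This fails. Under u = F, q = F, s = F, the left side is false but the right side is true.

(→) Assume the antecedent. If q is true, the antecedent forces (u = T, q = T, s = F), and (u | s) -> (~q | ~s) holds there. If q is false, (u | s) -> (~q | ~s) reduces to true regardless of the other variables. Either way (u | s) -> (~q | ~s) holds.

Only the forward direction holds.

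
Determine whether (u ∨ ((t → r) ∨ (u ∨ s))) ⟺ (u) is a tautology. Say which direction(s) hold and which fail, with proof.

(⇒) This fails. Under t = F, r = F, s = F, u = F, the left side is true but the right side is false.

(⇐) Assume the antecedent. If u is true, u ∨ ((t → r) ∨ (u ∨ s)) reduces to true regardless of the other variables. If u is false, the antecedent cannot hold. Either way u ∨ ((t → r) ∨ (u ∨ s)) holds.

Not equivalent: only (⇐) holds.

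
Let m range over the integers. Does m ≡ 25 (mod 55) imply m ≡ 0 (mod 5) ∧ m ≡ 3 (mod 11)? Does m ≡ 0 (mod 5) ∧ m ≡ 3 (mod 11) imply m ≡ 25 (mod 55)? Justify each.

Forward direction. Suppose m ≡ 25 (mod 55); write m = 55j + 25. Since 5 ∣ 55, reducing mod 5 gives m ≡ 25 ≡ 0 (mod 5); since 11 ∣ 55, reducing mod 11 gives m ≡ 25 ≡ 3 (mod 11).

Converse. If m ≡ 0 (mod 5) and m ≡ 3 (mod 11), then by the Chinese remainder theorem m ≡ 25 (mod 55). This is exactly m ≡ 25 (mod 55).

Equivalent; both directions hold.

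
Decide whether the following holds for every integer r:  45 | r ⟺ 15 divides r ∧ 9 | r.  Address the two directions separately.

(→) If 45 ∣ r, write r = 45q. Since 45 = 3·15, r = 15·(3q), so 15 ∣ r; and since 45 = 5·9, r = 9·(5q), so 9 ∣ r.

(←) Suppose 15 ∣ r and 9 ∣ r. Any common multiple of 15 and 9 is a multiple of their lcm; here lcm(15, 9) = 15·9/gcd(15, 9) = 135/3 = 45, so 45 ∣ r.

Both implications hold.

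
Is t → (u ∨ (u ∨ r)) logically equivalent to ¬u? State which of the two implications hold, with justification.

Forward direction. This fails. Under r = F, u = T, t = F, the left side is true but the right side is false.

Converse. This fails. Under r = F, u = F, t = T, the left side is false but the right side is true.

(⇒) fails and (⇐) fails.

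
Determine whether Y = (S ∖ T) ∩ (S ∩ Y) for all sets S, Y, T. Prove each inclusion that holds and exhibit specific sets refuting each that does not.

The sets are not equal: only the reverse inclusion holds.

(⟹) This inclusion fails. Take S = ∅, Y = {1}, T = ∅; then 1 ∈ Y but 1 ∉ (S ∖ T) ∩ (S ∩ Y).

(⟸) Let x ∈ (S ∖ T) ∩ (S ∩ Y). Then x ∈ S ∩ Y and x ∉ T, from which x ∈ Y.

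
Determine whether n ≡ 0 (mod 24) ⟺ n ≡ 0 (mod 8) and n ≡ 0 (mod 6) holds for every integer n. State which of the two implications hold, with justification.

(⇐) If n ≡ 0 (mod 8) and n ≡ 0 (mod 6), then by the Chinese remainder theorem n ≡ 0 (mod 24). This is exactly n ≡ 0 (mod 24).

(⇒) Suppose n ≡ 0 (mod 24); write n = 24j + 0. Since 8 ∣ 24, reducing mod 8 gives n ≡ 0 (mod 8); since 6 ∣ 24, reducing mod 6 gives n ≡ 0 (mod 6).

Both implications hold.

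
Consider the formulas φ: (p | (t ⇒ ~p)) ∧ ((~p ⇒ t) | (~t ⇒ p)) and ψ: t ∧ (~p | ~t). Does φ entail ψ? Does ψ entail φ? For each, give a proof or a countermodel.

Forward direction. This fails. Under p = T, t = F, the left side is true but the right side is false.

Converse. Assume the antecedent. If p is true, the antecedent cannot hold. If p is false, the antecedent forces (p = F, t = T), and the consequent holds there. Either way the consequent holds.

(⇒) fails; (⇐) holds.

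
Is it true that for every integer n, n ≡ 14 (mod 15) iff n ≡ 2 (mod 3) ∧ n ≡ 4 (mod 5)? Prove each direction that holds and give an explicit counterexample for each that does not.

Equivalent; both directions hold.

Forward direction. Suppose n ≡ 14 (mod 15); write n = 15j + 14. Since 3 ∣ 15, reducing mod 3 gives n ≡ 14 ≡ 2 (mod 3); since 5 ∣ 15, reducing mod 5 gives n ≡ 14 ≡ 4 (mod 5).

Converse. If n ≡ 2 (mod 3) and n ≡ 4 (mod 5), then by the Chinese remainder theorem n ≡ 14 (mod 15). This is exactly n ≡ 14 (mod 15).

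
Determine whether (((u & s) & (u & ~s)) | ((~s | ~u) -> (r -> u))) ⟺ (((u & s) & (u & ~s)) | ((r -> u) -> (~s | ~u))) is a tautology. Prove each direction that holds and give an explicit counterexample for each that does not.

Neither implication holds.

Forward direction. This fails. Under r = F, s = T, u = T, the left side is true but the right side is false.

Converse. This fails. Under r = T, s = F, u = F, the left side is false but the right side is true.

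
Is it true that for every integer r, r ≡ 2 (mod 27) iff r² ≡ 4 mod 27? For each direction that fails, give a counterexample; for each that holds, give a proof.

Not equivalent: only (⇒) holds.

Converse. This fails: take r = 25. Then 25² = 625 ≡ 4 (mod 27), yet 25 ≡ 25 (mod 27), not 2.

Forward direction. Suppose r ≡ 2 (mod 27). Write r = 27j + 2. Then (27j + 2)² = 729j² + 108j + 4 = 27(27j² + 4j) + 4, so r² ≡ 4 (mod 27).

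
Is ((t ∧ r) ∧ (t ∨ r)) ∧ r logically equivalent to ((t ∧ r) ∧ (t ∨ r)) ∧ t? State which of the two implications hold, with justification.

(⇒) Assume the antecedent. If r is true, the antecedent forces (r = T, t = T), and ((t ∧ r) ∧ (t ∨ r)) ∧ t holds there. If r is false, the antecedent cannot hold. Either way ((t ∧ r) ∧ (t ∨ r)) ∧ t holds.

(⇐) Assume the antecedent. If r is true, the antecedent forces (r = T, t = T), and ((t ∧ r) ∧ (t ∨ r)) ∧ r holds there. If r is false, the antecedent cannot hold. Either way ((t ∧ r) ∧ (t ∨ r)) ∧ r holds.

Both directions hold; the statement is true.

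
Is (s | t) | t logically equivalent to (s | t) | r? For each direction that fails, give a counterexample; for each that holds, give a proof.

(⇐) This fails. Under s = F, r = T, t = F, the left side is false but the right side is true.

(⇒) Assume the antecedent. If s is true, (s | t) | r reduces to true regardless of the other variables. If s is false, the antecedent forces (s = F, r = F, t = T) or (s = F, r = T, t = T), and (s | t) | r holds there. Either way (s | t) | r holds.

Only the forward direction holds.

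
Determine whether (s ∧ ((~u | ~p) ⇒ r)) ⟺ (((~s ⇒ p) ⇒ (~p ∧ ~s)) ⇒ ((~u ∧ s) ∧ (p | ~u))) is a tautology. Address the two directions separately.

(⟹) Assume the antecedent. If s is true, the consequent reduces to true regardless of the other variables. If s is false, the antecedent cannot hold. Either way the consequent holds.

(⟸) This fails. Under s = T, r = F, p = F, u = F, the left side is false but the right side is true.

The forward direction holds; the converse fails.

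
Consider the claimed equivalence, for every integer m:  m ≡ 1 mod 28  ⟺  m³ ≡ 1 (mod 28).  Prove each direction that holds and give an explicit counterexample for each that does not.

(⟹) Suppose m ≡ 1 mod 28. Write m = 28j + 1. Then (28j + 1)³ = 21952j³ + 2352j² + 84j + 1 = 28(784j³ + 84j² + 3j) + 1, so m³ ≡ 1 (mod 28).

(⟸) This fails: take m = 9. Then 9³ = 729 ≡ 1 (mod 28), yet 9 ≡ 9 (mod 28), not 1.

Only the forward implication holds.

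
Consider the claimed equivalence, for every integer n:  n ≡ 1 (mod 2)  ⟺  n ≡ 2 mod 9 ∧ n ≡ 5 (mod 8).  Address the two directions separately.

(→) This fails: n = 1 gives 1 ≡ 1 (mod 2) but 1 ≡ 1 (mod 9), so the conjunction on the right does not hold.

(←) Conversely, if n ≡ 2 (mod 9) and n ≡ 5 (mod 8), then by the Chinese remainder theorem n ≡ 29 (mod 72). Since 29 ≡ 1 (mod 2) and 2 ∣ 72, we get n ≡ 1 (mod 2).

Not equivalent: only (⇐) holds.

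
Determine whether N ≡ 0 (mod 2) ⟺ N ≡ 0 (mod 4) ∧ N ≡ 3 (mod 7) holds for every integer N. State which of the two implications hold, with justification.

(⟸) If N ≡ 0 (mod 4) and N ≡ 3 (mod 7), then by the Chinese remainder theorem N ≡ 24 (mod 28). Since 24 ≡ 0 (mod 2) and 2 ∣ 28, we get N ≡ 0 (mod 2).

(⟹) This fails: N = 0 gives 0 ≡ 0 (mod 2) but 0 ≡ 0 (mod 7), so the conjunction on the right does not hold.

Only the converse holds.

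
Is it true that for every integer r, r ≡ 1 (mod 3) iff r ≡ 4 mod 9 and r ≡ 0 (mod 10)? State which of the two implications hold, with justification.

Forward direction. This fails: r = 1 gives 1 ≡ 1 (mod 3) but 1 ≡ 1 (mod 9), so the conjunction on the right does not hold.

Converse. If r ≡ 4 (mod 9) and r ≡ 0 (mod 10), then by the Chinese remainder theorem r ≡ 40 (mod 90). Since 40 ≡ 1 (mod 3) and 3 ∣ 90, we get r ≡ 1 (mod 3).

Only the converse holds.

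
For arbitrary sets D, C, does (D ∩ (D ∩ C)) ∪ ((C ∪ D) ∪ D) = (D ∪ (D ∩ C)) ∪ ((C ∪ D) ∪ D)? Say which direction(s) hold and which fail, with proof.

Both inclusions hold.

(⊇) Let x ∈ (D ∪ (D ∩ C)) ∪ ((C ∪ D) ∪ D). Then either x ∈ D and x ∉ C; or x ∈ C and x ∉ D; or x ∈ D ∩ C. In each case x ∈ (D ∩ (D ∩ C)) ∪ ((C ∪ D) ∪ D), so (D ∪ (D ∩ C)) ∪ ((C ∪ D) ∪ D) ⊆ (D ∩ (D ∩ C)) ∪ ((C ∪ D) ∪ D).

(⊆) Let x ∈ (D ∩ (D ∩ C)) ∪ ((C ∪ D) ∪ D). Then either x ∈ D and x ∉ C; or x ∈ C and x ∉ D; or x ∈ D ∩ C. In each case x ∈ (D ∪ (D ∩ C)) ∪ ((C ∪ D) ∪ D), so (D ∩ (D ∩ C)) ∪ ((C ∪ D) ∪ D) ⊆ (D ∪ (D ∩ C)) ∪ ((C ∪ D) ∪ D).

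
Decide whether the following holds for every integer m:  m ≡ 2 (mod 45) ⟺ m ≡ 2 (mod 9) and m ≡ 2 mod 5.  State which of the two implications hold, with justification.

(→) Suppose m ≡ 2 (mod 45); write m = 45j + 2. Since 9 ∣ 45, reducing mod 9 gives m ≡ 2 (mod 9); since 5 ∣ 45, reducing mod 5 gives m ≡ 2 (mod 5).

(←) Conversely, if m ≡ 2 (mod 9) and m ≡ 2 (mod 5), then by the Chinese remainder theorem m ≡ 2 (mod 45). This is exactly m ≡ 2 (mod 45).

Both directions hold.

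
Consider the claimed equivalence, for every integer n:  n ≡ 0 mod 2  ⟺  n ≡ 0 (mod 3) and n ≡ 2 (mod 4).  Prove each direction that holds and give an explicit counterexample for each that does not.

The forward direction fails; the converse holds.

(⇒) This fails: n = 0 gives 0 ≡ 0 (mod 2) but 0 ≡ 0 (mod 4), so the conjunction on the right does not hold.

(⇐) Conversely, if n ≡ 0 (mod 3) and n ≡ 2 (mod 4), then by the Chinese remainder theorem n ≡ 6 (mod 12). Since 6 ≡ 0 (mod 2) and 2 ∣ 12, we get n ≡ 0 (mod 2).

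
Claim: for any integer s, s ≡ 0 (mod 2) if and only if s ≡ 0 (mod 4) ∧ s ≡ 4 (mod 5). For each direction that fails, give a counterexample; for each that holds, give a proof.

Only the reverse direction holds.

(⇒) This fails: s = 0 gives 0 ≡ 0 (mod 2) but 0 ≡ 0 (mod 5), so the conjunction on the right does not hold.

(⇐) Conversely, if s ≡ 0 (mod 4) and s ≡ 4 (mod 5), then by the Chinese remainder theorem s ≡ 4 (mod 20). Since 4 ≡ 0 (mod 2) and 2 ∣ 20, we get s ≡ 0 (mod 2).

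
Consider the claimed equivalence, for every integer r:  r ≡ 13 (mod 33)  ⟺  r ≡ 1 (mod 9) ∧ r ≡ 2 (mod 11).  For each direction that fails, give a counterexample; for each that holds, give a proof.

Only the reverse direction holds.

(⇒) This fails: r = 13 gives 13 ≡ 13 (mod 33) but 13 ≡ 4 (mod 9), so the conjunction on the right does not hold.

(⇐) Conversely, if r ≡ 1 (mod 9) and r ≡ 2 (mod 11), then by the Chinese remainder theorem r ≡ 46 (mod 99). Since 46 ≡ 13 (mod 33) and 33 ∣ 99, we get r ≡ 13 (mod 33).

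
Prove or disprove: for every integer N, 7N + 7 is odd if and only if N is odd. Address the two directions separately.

(⇒) fails and (⇐) fails.

Forward direction. This fails: N = 4 gives 7N + 7 = 35, which is odd, but 4 is even, not odd.

Converse. This also fails: N = 7 is odd, but 7N + 7 = 56 is even, not odd.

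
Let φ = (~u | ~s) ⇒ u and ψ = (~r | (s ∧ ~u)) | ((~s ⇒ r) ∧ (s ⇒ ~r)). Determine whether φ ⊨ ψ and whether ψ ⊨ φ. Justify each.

(⇒) fails and (⇐) fails.

(⇒) This fails. Under u = T, r = T, s = T, the left side is true but the right side is false.

(⇐) This fails. Under u = F, r = F, s = F, the left side is false but the right side is true.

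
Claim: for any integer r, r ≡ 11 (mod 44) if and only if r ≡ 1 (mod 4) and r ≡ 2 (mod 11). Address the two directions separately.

(⇒) fails and (⇐) fails.

(⇒) This fails: r = 11 gives 11 ≡ 11 (mod 44) but 11 ≡ 3 (mod 4), so the conjunction on the right does not hold.

(⇐) This fails: r = 13 satisfies both congruences on the right (13 ≡ 1 mod 4 and 13 ≡ 2 mod 11) yet 13 ≡ 13 (mod 44), not 11.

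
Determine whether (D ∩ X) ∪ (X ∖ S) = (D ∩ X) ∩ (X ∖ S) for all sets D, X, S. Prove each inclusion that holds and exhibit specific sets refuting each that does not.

(⟹) This inclusion fails. Take D = ∅, X = {1}, S = ∅; then 1 ∈ (D ∩ X) ∪ (X ∖ S) but 1 ∉ (D ∩ X) ∩ (X ∖ S).

(⟸) Let x ∈ (D ∩ X) ∩ (X ∖ S). Then x ∈ D ∩ X and x ∉ S, from which x ∈ (D ∩ X) ∪ (X ∖ S).

Only the reverse inclusion holds.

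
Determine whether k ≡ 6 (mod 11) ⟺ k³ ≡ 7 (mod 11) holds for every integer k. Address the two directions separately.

(⇒) Suppose k ≡ 6 (mod 11). Write k = 11j + 6. Then (11j + 6)³ = 1331j³ + 2178j² + 1188j + 216 = 11(121j³ + 198j² + 108j + 19) + 7, so k³ ≡ 7 (mod 11).

(⇐) For the converse, argue contrapositively. If k ≢ 6 (mod 11), then k is congruent to one of 0, 1, 2, 3, 4, 5, 7, 8, 9, 10 modulo 11, and these give k³ ≡ 0, 1, 8, 5, 9, 4, 2, 6, 3, 10 respectively — never 7.

The biconditional holds.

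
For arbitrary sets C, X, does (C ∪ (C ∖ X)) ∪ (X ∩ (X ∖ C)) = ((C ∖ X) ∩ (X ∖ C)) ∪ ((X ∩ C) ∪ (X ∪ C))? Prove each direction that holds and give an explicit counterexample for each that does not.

(⊆) Let x ∈ (C ∪ (C ∖ X)) ∪ (X ∩ (X ∖ C)). Then either x ∈ C and x ∉ X; or x ∈ X and x ∉ C; or x ∈ C ∩ X. In each case x ∈ ((C ∖ X) ∩ (X ∖ C)) ∪ ((X ∩ C) ∪ (X ∪ C)), so (C ∪ (C ∖ X)) ∪ (X ∩ (X ∖ C)) ⊆ ((C ∖ X) ∩ (X ∖ C)) ∪ ((X ∩ C) ∪ (X ∪ C)).

(⊇) Let x ∈ ((C ∖ X) ∩ (X ∖ C)) ∪ ((X ∩ C) ∪ (X ∪ C)). Then either x ∈ C and x ∉ X; or x ∈ X and x ∉ C; or x ∈ C ∩ X. In each case x ∈ (C ∪ (C ∖ X)) ∪ (X ∩ (X ∖ C)), so ((C ∖ X) ∩ (X ∖ C)) ∪ ((X ∩ C) ∪ (X ∪ C)) ⊆ (C ∪ (C ∖ X)) ∪ (X ∩ (X ∖ C)).

Both inclusions hold.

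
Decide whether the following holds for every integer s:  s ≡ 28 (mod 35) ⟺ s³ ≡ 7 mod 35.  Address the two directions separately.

The biconditional holds.

(→) Suppose s ≡ 28 (mod 35). Write s = 35j + 28. Then (35j + 28)³ = 42875j³ + 102900j² + 82320j + 21952 = 35(1225j³ + 2940j² + 2352j + 627) + 7, so s³ ≡ 7 (mod 35).

(←) Conversely, suppose s³ ≡ 7 (mod 35). The only residue r in {0, …, 34} with r³ ≡ 7 (mod 35) is r = 28, so s ≡ 28 (mod 35).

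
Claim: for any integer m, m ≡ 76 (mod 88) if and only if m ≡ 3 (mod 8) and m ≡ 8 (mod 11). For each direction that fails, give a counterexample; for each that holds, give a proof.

[⇒] This fails: m = 76 gives 76 ≡ 76 (mod 88) but 76 ≡ 4 (mod 8), so the conjunction on the right does not hold.

[⇐] This fails: m = 19 satisfies both congruences on the right (19 ≡ 3 mod 8 and 19 ≡ 8 mod 11) yet 19 ≡ 19 (mod 88), not 76.

Neither direction holds.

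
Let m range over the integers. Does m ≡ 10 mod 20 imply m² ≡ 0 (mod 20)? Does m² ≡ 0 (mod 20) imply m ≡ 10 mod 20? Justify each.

(⇒) holds; (⇐) fails.

(←) This fails: take m = 0. Then 0² = 0 ≡ 0 (mod 20), yet 0 ≡ 0 (mod 20), not 10.

(→) Suppose m ≡ 10 mod 20. Write m = 20j + 10. Then (20j + 10)² = 400j² + 400j + 100 = 20(20j² + 20j + 5) + 0, so m² ≡ 0 (mod 20).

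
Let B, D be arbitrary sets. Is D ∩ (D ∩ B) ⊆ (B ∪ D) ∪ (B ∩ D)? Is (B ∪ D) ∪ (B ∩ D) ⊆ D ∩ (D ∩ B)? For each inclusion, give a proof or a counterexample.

The sets are not equal: only the forward inclusion holds.

(⟹) Let x ∈ D ∩ (D ∩ B). Then x ∈ B ∩ D, from which x ∈ (B ∪ D) ∪ (B ∩ D).

(⟸) This inclusion fails. Take B = {1}, D = ∅; then 1 ∈ (B ∪ D) ∪ (B ∩ D) but 1 ∉ D ∩ (D ∩ B).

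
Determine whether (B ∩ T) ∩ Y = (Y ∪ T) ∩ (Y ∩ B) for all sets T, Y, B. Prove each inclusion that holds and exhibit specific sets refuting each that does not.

(⊆) holds; (⊇) fails.

(⊆) Let x ∈ (B ∩ T) ∩ Y. Then x ∈ T ∩ Y ∩ B, from which x ∈ (Y ∪ T) ∩ (Y ∩ B).

(⊇) This inclusion fails. Take T = ∅, Y = {1}, B = {1}; then 1 ∈ (Y ∪ T) ∩ (Y ∩ B) but 1 ∉ (B ∩ T) ∩ Y.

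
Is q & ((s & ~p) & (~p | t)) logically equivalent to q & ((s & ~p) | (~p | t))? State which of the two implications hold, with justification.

[⇒] Assume the antecedent. If t is true, the antecedent forces (t = T, s = T, q = T, p = F), and q & ((s & ~p) | (~p | t)) holds there. If t is false, the antecedent forces (t = F, s = T, q = T, p = F), and q & ((s & ~p) | (~p | t)) holds there. Either way q & ((s & ~p) | (~p | t)) holds.

[⇐] This fails. Under t = F, s = F, q = T, p = F, the left side is false but the right side is true.

(⇒) holds; (⇐) fails.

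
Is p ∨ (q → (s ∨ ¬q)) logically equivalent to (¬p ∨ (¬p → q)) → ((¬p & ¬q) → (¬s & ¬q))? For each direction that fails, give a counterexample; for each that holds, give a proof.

(⇒) This fails. Under q = F, p = F, s = T, the left side is true but the right side is false.

(⇐) This fails. Under q = T, p = F, s = F, the left side is false but the right side is true.

Both directions fail.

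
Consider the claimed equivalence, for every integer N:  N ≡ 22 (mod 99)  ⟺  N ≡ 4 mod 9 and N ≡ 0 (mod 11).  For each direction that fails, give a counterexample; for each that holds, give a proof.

(⇒) Suppose N ≡ 22 (mod 99); write N = 99j + 22. Since 9 ∣ 99, reducing mod 9 gives N ≡ 22 ≡ 4 (mod 9); since 11 ∣ 99, reducing mod 11 gives N ≡ 22 ≡ 0 (mod 11).

(⇐) Conversely, if N ≡ 4 (mod 9) and N ≡ 0 (mod 11), then by the Chinese remainder theorem N ≡ 22 (mod 99). This is exactly N ≡ 22 (mod 99).

Both directions hold.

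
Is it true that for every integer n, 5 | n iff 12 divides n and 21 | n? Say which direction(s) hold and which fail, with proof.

Both directions fail.

(→) This fails: take n = 5. Certainly 5 ∣ 5, but 12 ∤ 5.

(←) This fails: take n = 84. Both 12 ∣ 84 and 21 ∣ 84, yet 84 is not a multiple of 5 (since 84 = 16·5 + 4), so 5 ∤ 84.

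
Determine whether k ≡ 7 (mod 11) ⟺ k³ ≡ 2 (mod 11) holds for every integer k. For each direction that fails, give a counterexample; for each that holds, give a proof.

(→) Suppose k ≡ 7 (mod 11). Write k = 11j + 7. Then (11j + 7)³ = 1331j³ + 2541j² + 1617j + 343 = 11(121j³ + 231j² + 147j + 31) + 2, so k³ ≡ 2 (mod 11).

(←) For the converse, argue contrapositively. If k ≢ 7 (mod 11), then k is congruent to one of 0, 1, 2, 3, 4, 5, 6, 8, 9, 10 modulo 11, and these give k³ ≡ 0, 1, 8, 5, 9, 4, 7, 6, 3, 10 respectively — never 2.

The biconditional holds.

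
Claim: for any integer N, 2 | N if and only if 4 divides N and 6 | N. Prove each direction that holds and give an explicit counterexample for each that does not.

The forward direction fails; the converse holds.

(⇒) This fails: take N = 2. Certainly 2 ∣ 2, but 4 ∤ 2.

(⇐) Suppose 4 ∣ N and 6 ∣ N. Any common multiple of 4 and 6 is a multiple of their lcm; here lcm(4, 6) = 4·6/gcd(4, 6) = 24/2 = 12, so 12 ∣ N. Since 2 ∣ 12, it follows that 2 ∣ N.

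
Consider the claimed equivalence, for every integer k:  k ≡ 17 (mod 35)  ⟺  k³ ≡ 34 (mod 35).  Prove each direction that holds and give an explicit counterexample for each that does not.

(⇒) fails and (⇐) fails.

(⇒) This fails: take k = 17. Then 17 ≡ 17 (mod 35), but 17³ = 4913 ≡ 13 (mod 35), not 34.

(⇐) This fails: take k = 19. Then 19³ = 6859 ≡ 34 (mod 35), yet 19 ≡ 19 (mod 35), not 17.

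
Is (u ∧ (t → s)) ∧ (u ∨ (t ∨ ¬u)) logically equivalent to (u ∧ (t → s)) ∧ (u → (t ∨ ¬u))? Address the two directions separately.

Only the reverse direction holds.

(→) This fails. Under t = F, s = F, u = T, the left side is true but the right side is false.

(←) Assume the antecedent. If t is true, the antecedent forces (t = T, s = T, u = T), and (u ∧ (t → s)) ∧ (u ∨ (t ∨ ¬u)) holds there. If t is false, the antecedent cannot hold. Either way (u ∧ (t → s)) ∧ (u ∨ (t ∨ ¬u)) holds.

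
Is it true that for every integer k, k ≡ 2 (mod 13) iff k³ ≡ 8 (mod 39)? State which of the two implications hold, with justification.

(⟹) This fails: take k = 15. Then 15 ≡ 2 (mod 13), but 15³ = 3375 ≡ 21 (mod 39), not 8.

(⟸) This fails: take k = 5. Then 5³ = 125 ≡ 8 (mod 39), yet 5 ≡ 5 (mod 13), not 2.

(⇒) fails and (⇐) fails.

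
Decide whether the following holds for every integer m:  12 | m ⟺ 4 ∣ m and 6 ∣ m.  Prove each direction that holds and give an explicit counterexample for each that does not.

(⟹) If 12 ∣ m, write m = 12q. Since 12 = 3·4, m = 4·(3q), so 4 ∣ m; and since 12 = 2·6, m = 6·(2q), so 6 ∣ m.

(⟸) Suppose 4 ∣ m and 6 ∣ m. Any common multiple of 4 and 6 is a multiple of their lcm; here lcm(4, 6) = 4·6/gcd(4, 6) = 24/2 = 12, so 12 ∣ m.

Both directions hold; the statement is true.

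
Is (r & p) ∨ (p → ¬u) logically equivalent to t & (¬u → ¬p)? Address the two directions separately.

Both directions fail.

(⟹) This fails. Under t = F, p = F, r = F, u = F, the left side is true but the right side is false.

(⟸) This fails. Under t = T, p = T, r = F, u = T, the left side is false but the right side is true.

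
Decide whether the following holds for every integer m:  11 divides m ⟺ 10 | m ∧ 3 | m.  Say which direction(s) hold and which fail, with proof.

[⇒] This fails: take m = 11. Certainly 11 ∣ 11, but 10 ∤ 11.

[⇐] This fails: take m = 30. Both 10 ∣ 30 and 3 ∣ 30, yet 30 is not a multiple of 11 (since 30 = 2·11 + 8), so 11 ∤ 30.

Neither implication holds.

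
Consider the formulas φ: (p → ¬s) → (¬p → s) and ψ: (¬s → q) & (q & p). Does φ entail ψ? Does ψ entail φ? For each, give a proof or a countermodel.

(⇒) This fails. Under s = T, p = F, q = F, the left side is true but the right side is false.

(⇐) Assume the antecedent. If s is true, (p → ¬s) → (¬p → s) reduces to true regardless of the other variables. If s is false, the antecedent forces (s = F, p = T, q = T), and (p → ¬s) → (¬p → s) holds there. Either way (p → ¬s) → (¬p → s) holds.

Only the reverse direction holds.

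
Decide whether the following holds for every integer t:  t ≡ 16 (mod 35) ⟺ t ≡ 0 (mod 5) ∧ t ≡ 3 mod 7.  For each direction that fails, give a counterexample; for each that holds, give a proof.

(→) This fails: t = 16 gives 16 ≡ 16 (mod 35) but 16 ≡ 1 (mod 5), so the conjunction on the right does not hold.

(←) This fails: t = 10 satisfies both congruences on the right (10 ≡ 0 mod 5 and 10 ≡ 3 mod 7) yet 10 ≡ 10 (mod 35), not 16.

Neither implication holds.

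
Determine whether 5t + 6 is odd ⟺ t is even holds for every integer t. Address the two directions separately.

[⇒] This fails: t = 3 gives 5t + 6 = 21, which is odd, but 3 is odd, not even.

[⇐] This also fails: t = 0 is even, but 5t + 6 = 6 is even, not odd.

(⇒) fails and (⇐) fails.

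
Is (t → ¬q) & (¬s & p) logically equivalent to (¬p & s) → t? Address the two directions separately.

The forward direction holds; the converse fails.

(⟸) This fails. Under t = F, p = F, s = F, q = F, the left side is false but the right side is true.

(⟹) Assume the antecedent. If t is true, (¬p & s) → t reduces to true regardless of the other variables. If t is false, the antecedent forces (t = F, p = T, s = F, q = F) or (t = F, p = T, s = F, q = T), and (¬p & s) → t holds there. Either way (¬p & s) → t holds.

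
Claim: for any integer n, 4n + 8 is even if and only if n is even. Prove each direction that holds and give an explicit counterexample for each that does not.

(⇒) This fails: take n = 5. Then 4n + 8 = 28, which is even, yet n = 5 is odd, not even.

(⇐) Suppose n is even. Since 4 is even, 4n is even for every n, so 4n + 8 has the same parity as 8, which is even. Hence 4n + 8 is even.

(⇒) fails; (⇐) holds.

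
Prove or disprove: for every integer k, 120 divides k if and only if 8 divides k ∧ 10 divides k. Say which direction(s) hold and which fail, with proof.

(→) If 120 ∣ k, write k = 120q. Since 120 = 15·8, k = 8·(15q), so 8 ∣ k; and since 120 = 12·10, k = 10·(12q), so 10 ∣ k.

(←) This fails: take k = 40. Both 8 ∣ 40 and 10 ∣ 40, yet 40 is not a multiple of 120 (since 40 = 0·120 + 40), so 120 ∤ 40.

Not equivalent: only (⇒) holds.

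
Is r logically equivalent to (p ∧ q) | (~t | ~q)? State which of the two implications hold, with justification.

(→) This fails. Under q = T, r = T, t = T, p = F, the left side is true but the right side is false.

(←) This fails. Under q = F, r = F, t = F, p = F, the left side is false but the right side is true.

(⇒) fails and (⇐) fails.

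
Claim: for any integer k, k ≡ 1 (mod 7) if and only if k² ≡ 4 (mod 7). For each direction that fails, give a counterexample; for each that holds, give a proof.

(⇒) fails and (⇐) fails.

(⟹) This fails: take k = 1. Then 1 ≡ 1 (mod 7), but 1² = 1 ≡ 1 (mod 7), not 4.

(⟸) This fails: take k = 2. Then 2² = 4 ≡ 4 (mod 7), yet 2 ≡ 2 (mod 7), not 1.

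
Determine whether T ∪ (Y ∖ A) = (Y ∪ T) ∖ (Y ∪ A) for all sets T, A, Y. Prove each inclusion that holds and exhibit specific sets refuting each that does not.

Only the reverse inclusion holds.

(⊆) This inclusion fails. Take T = {1}, A = {1}, Y = ∅; then 1 ∈ T ∪ (Y ∖ A) but 1 ∉ (Y ∪ T) ∖ (Y ∪ A).

(⊇) Let x ∈ (Y ∪ T) ∖ (Y ∪ A). Then x ∈ T and x ∉ A, Y, from which x ∈ T ∪ (Y ∖ A).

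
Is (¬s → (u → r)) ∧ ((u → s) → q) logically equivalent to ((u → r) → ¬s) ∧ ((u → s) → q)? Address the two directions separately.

(→) This fails. Under s = T, r = F, q = T, u = F, the left side is true but the right side is false.

(←) This fails. Under s = F, r = F, q = F, u = T, the left side is false but the right side is true.

Neither direction holds.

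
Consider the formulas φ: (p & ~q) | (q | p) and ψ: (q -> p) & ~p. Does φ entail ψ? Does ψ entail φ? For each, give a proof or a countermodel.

(→) This fails. Under p = T, q = F, the left side is true but the right side is false.

(←) This fails. Under p = F, q = F, the left side is false but the right side is true.

Neither direction holds.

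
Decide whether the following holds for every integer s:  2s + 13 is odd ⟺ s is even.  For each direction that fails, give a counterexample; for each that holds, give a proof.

[⇒] This fails: take s = 1. Then 2s + 13 = 15, which is odd, yet s = 1 is odd, not even.

[⇐] Suppose s is even. Since 2 is even, 2s is even for every s, so 2s + 13 has the same parity as 13, which is odd. Hence 2s + 13 is odd.

Only the converse holds.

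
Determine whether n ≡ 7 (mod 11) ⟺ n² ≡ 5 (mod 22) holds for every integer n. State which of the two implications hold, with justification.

[⇒] This fails: take n = 18. Then 18 ≡ 7 (mod 11), but 18² = 324 ≡ 16 (mod 22), not 5.

[⇐] This fails: take n = 15. Then 15² = 225 ≡ 5 (mod 22), yet 15 ≡ 4 (mod 11), not 7.

Neither direction holds.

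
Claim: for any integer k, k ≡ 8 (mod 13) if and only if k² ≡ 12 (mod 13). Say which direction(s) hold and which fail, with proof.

[⇒] Suppose k ≡ 8 (mod 13). Write k = 13j + 8. Then (13j + 8)² = 169j² + 208j + 64 = 13(13j² + 16j + 4) + 12, so k² ≡ 12 (mod 13).

[⇐] This fails: take k = 5. Then 5² = 25 ≡ 12 (mod 13), yet 5 ≡ 5 (mod 13), not 8.

Not equivalent: only (⇒) holds.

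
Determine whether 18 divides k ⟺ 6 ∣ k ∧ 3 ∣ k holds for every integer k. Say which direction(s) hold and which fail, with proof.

Not equivalent: only (⇒) holds.

Forward direction. If 18 ∣ k, write k = 18q. Since 18 = 3·6, k = 6·(3q), so 6 ∣ k; and since 18 = 6·3, k = 3·(6q), so 3 ∣ k.

Converse. This fails: take k = 6. Both 6 ∣ 6 and 3 ∣ 6, yet 6 is not a multiple of 18 (since 6 = 0·18 + 6), so 18 ∤ 6.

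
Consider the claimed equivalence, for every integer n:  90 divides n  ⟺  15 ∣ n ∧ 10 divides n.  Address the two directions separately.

(⇒) holds; (⇐) fails.

(⟸) This fails: take n = 30. Both 15 ∣ 30 and 10 ∣ 30, yet 30 is not a multiple of 90 (since 30 = 0·90 + 30), so 90 ∤ 30.

(⟹) If 90 ∣ n, write n = 90q. Since 90 = 6·15, n = 15·(6q), so 15 ∣ n; and since 90 = 9·10, n = 10·(9q), so 10 ∣ n.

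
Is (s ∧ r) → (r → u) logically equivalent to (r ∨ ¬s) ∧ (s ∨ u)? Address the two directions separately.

[⇒] This fails. Under r = F, u = F, s = F, the left side is true but the right side is false.

[⇐] This fails. Under r = T, u = F, s = T, the left side is false but the right side is true.

Neither implication holds.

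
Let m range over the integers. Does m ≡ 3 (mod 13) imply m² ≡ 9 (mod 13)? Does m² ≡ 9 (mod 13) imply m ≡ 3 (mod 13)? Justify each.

(⟹) Suppose m ≡ 3 (mod 13). Write m = 13j + 3. Then (13j + 3)² = 169j² + 78j + 9 = 13(13j² + 6j) + 9, so m² ≡ 9 (mod 13).

(⟸) This fails: take m = 10. Then 10² = 100 ≡ 9 (mod 13), yet 10 ≡ 10 (mod 13), not 3.

Only the forward implication holds.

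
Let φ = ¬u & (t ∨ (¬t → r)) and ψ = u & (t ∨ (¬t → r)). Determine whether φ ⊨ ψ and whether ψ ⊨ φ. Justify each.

(→) This fails. Under r = T, u = F, t = F, the left side is true but the right side is false.

(←) This fails. Under r = T, u = T, t = F, the left side is false but the right side is true.

Neither direction holds.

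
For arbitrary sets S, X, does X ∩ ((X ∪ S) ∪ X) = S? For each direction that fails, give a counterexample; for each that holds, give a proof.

(⊆) fails and (⊇) fails.

(⊆) This inclusion fails. Take S = ∅, X = {1}; then 1 ∈ X ∩ ((X ∪ S) ∪ X) but 1 ∉ S.

(⊇) This inclusion fails. Take S = {1}, X = ∅; then 1 ∈ S but 1 ∉ X ∩ ((X ∪ S) ∪ X).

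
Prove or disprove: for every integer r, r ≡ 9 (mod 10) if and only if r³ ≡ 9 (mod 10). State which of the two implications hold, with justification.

Both directions hold; the statement is true.

(⟹) Suppose r ≡ 9 (mod 10). Write r = 10j + 9. Then (10j + 9)³ = 1000j³ + 2700j² + 2430j + 729 = 10(100j³ + 270j² + 243j + 72) + 9, so r³ ≡ 9 (mod 10).

(⟸) For the converse, argue contrapositively. If r ≢ 9 (mod 10), then r is congruent to one of 0, 1, 2, 3, 4, 5, 6, 7, 8 modulo 10, and these give r³ ≡ 0, 1, 8, 7, 4, 5, 6, 3, 2 respectively — never 9.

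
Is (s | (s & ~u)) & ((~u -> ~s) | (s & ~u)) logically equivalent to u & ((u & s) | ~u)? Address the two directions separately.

(⇒) fails; (⇐) holds.

(⟸) Assume the antecedent. If s is true, the consequent reduces to true regardless of the other variables. If s is false, the antecedent cannot hold. Either way the consequent holds.

(⟹) This fails. Under s = T, u = F, the left side is true but the right side is false.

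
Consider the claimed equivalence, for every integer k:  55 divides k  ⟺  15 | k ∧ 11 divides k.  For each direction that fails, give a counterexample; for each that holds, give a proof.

The forward direction fails; the converse holds.

(⇒) This fails: take k = 55. Certainly 55 ∣ 55, but 15 ∤ 55.

(⇐) Suppose 15 ∣ k and 11 ∣ k. Any common multiple of 15 and 11 is a multiple of their lcm; here gcd(15, 11) = 1, so lcm(15, 11) = 15·11 = 165, so 165 ∣ k. Since 55 ∣ 165, it follows that 55 ∣ k.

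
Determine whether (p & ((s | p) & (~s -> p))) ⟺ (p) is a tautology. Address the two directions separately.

Forward direction. Assume the antecedent. If s is true, the antecedent forces (s = T, p = T), and p holds there. If s is false, the antecedent forces (s = F, p = T), and p holds there. Either way p holds.

Converse. Assume the antecedent. If s is true, the antecedent forces (s = T, p = T), and p & ((s | p) & (~s -> p)) holds there. If s is false, the antecedent forces (s = F, p = T), and p & ((s | p) & (~s -> p)) holds there. Either way p & ((s | p) & (~s -> p)) holds.

The biconditional holds.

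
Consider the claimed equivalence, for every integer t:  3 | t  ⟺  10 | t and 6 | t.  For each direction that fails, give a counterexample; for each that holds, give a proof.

Not equivalent: only (⇐) holds.

[⇒] This fails: take t = 3. Certainly 3 ∣ 3, but 10 ∤ 3.

[⇐] Suppose 10 ∣ t and 6 ∣ t. Any common multiple of 10 and 6 is a multiple of their lcm; here lcm(10, 6) = 10·6/gcd(10, 6) = 60/2 = 30, so 30 ∣ t. Since 3 ∣ 30, it follows that 3 ∣ t.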